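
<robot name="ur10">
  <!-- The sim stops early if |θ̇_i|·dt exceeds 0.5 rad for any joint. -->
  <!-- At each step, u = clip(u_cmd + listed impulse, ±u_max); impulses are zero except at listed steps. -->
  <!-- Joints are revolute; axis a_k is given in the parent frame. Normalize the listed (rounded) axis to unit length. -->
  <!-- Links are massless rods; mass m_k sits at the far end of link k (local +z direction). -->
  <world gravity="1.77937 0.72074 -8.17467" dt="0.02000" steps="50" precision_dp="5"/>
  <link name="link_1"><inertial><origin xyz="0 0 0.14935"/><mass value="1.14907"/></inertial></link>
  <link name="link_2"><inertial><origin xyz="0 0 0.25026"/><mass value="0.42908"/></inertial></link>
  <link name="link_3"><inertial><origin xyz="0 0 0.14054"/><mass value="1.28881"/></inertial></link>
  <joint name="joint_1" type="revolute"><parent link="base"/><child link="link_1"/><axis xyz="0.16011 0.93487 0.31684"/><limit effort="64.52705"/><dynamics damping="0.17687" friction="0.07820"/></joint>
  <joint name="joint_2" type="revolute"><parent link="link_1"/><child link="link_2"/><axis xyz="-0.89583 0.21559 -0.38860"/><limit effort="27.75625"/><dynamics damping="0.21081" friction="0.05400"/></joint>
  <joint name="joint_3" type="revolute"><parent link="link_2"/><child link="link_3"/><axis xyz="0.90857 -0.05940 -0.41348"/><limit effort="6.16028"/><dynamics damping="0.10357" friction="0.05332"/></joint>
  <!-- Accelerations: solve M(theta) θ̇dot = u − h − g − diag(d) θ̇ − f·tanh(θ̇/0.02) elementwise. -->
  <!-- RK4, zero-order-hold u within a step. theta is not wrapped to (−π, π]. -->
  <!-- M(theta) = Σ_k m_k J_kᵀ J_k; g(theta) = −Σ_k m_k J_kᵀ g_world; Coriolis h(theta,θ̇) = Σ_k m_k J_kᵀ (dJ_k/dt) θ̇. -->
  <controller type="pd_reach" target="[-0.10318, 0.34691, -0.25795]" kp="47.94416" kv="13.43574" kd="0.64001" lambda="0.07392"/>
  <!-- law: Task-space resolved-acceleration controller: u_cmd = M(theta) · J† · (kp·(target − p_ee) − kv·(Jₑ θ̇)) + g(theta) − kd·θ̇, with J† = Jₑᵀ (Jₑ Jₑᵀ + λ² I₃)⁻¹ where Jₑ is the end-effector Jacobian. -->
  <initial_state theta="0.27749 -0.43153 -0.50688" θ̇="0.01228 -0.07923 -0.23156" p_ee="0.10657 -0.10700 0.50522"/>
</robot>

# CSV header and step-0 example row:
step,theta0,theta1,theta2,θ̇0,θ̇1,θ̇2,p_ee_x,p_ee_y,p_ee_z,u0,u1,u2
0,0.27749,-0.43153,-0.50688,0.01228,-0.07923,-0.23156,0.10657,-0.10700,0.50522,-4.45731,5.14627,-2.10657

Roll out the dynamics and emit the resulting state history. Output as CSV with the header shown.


step,theta0,theta1,theta2,θ̇0,θ̇1,θ̇2,p_ee_x,p_ee_y,p_ee_z,u0,u1,u2
1,0.27972,-0.43575,-0.53950,0.19389,-0.27474,-2.79736,0.10597,-0.10469,0.50465,-3.93517,3.93617,-0.07607
2,0.28023,-0.42741,-0.55534,-0.10479,0.97461,0.73767,0.10577,-0.09997,0.50529,-4.01041,2.69717,-2.32305
3,0.28344,-0.42257,-0.60543,0.37687,-0.29218,-5.07751,0.10500,-0.09259,0.50505,-3.40698,2.66518,1.70451
4,0.28347,-0.40391,-0.61935,-0.30511,1.92317,2.84384,0.10503,-0.08451,0.50627,-3.89464,1.47690,-3.68012
5,0.28798,-0.39487,-0.68333,0.67276,-0.68227,-8.12406,0.10411,-0.07428,0.50536,-3.05260,2.28829,3.81732
6,0.28826,-0.37051,-0.70069,-0.53979,2.76863,5.14682,0.10430,-0.06388,0.50627,-3.88640,0.69146,-5.34659
7,0.29338,-0.35610,-0.76766,0.94083,-0.90603,-10.45509,0.10346,-0.05176,0.50451,-2.88157,2.14083,5.39187
8,0.29533,-0.33011,-0.80221,-0.62403,3.07687,5.53959,0.10344,-0.03916,0.50392,-3.76822,0.26563,-5.79971
9,0.29947,-0.30690,-0.85718,0.93643,-0.40656,-9.88091,0.10296,-0.02568,0.50167,-2.94335,1.78096,4.94424
10,0.30355,-0.28019,-0.91340,-0.43240,2.72403,3.11051,0.10239,-0.01118,0.49869,-3.49189,0.24614,-4.29330
11,0.30634,-0.24854,-0.95802,0.64923,0.63778,-6.92092,0.10212,0.00363,0.49567,-3.06921,1.19813,2.80015
12,0.31129,-0.21797,-1.02472,-0.10947,2.25718,-0.26206,0.10109,0.01948,0.49035,-3.25957,0.33777,-2.02698
13,0.31386,-0.18031,-1.07262,0.34156,1.58789,-4.29386,0.10054,0.03571,0.48534,-3.11544,0.61654,0.87120
14,0.31796,-0.14213,-1.13723,0.07752,2.19330,-2.28515,0.09929,0.05263,0.47803,-3.12356,0.22186,-0.60833
15,0.32044,-0.09831,-1.19289,0.16271,2.21217,-3.22394,0.09815,0.07002,0.47017,-3.06505,0.12871,0.09622
16,0.32285,-0.05126,-1.25366,0.07743,2.49402,-2.86172,0.09659,0.08778,0.46058,-3.02578,-0.12541,-0.14177
17,0.32405,0.00058,-1.31174,0.03682,2.69927,-2.92965,0.09486,0.10583,0.44976,-2.97323,-0.35086,-0.03604
18,0.32410,0.05687,-1.36940,-0.03361,2.93516,-2.82988,0.09286,0.12396,0.43741,-2.93373,-0.61298,-0.03738
19,0.32269,0.11781,-1.42516,-0.11328,3.16602,-2.73103,0.09065,0.14201,0.42358,-2.90296,-0.89269,-0.02033
20,0.31942,0.18336,-1.47838,-0.22114,3.39546,-2.57623,0.08825,0.15978,0.40828,-2.84935,-1.19455,-0.02775
21,0.31373,0.25337,-1.52828,-0.35605,3.61173,-2.39711,0.08565,0.17706,0.39155,-2.77749,-1.51413,-0.03986
22,0.30506,0.32751,-1.57438,-0.52177,3.80802,-2.19658,0.08289,0.19362,0.37346,-2.69213,-1.85020,-0.05958
23,0.29274,0.40531,-1.61635,-0.72195,3.97697,-1.98484,0.08000,0.20924,0.35410,-2.59805,-2.20078,-0.08453
24,0.27604,0.48615,-1.65407,-0.96070,4.11187,-1.77351,0.07705,0.22365,0.33361,-2.50032,-2.56363,-0.11141
25,0.25416,0.56930,-1.68767,-1.24203,4.20672,-1.57564,0.07412,0.23659,0.31217,-2.40413,-2.93607,-0.13572
26,0.22621,0.65389,-1.71754,-1.56876,4.25611,-1.40474,0.07134,0.24781,0.29004,-2.31408,-3.31455,-0.15229
27,0.19127,0.73897,-1.74435,-1.94049,4.25487,-1.27337,0.06883,0.25705,0.26752,-2.23177,-3.69361,-0.15599
28,0.14850,0.82347,-1.76897,-2.35007,4.19751,-1.19105,0.06676,0.26411,0.24501,-2.15031,-4.06317,-0.14276
29,0.09732,0.90622,-1.79243,-2.77796,4.07777,-1.16159,0.06528,0.26881,0.22301,-2.04367,-4.40272,-0.11072
30,0.03775,0.98589,-1.81578,-3.18348,3.88875,-1.18012,0.06450,0.27109,0.20209,-1.85435,-4.67193,-0.06168
31,-0.02905,1.06104,-1.83986,-3.49350,3.62442,-1.23122,0.06448,0.27105,0.18286,-1.50048,-4.80468,-0.00358
32,-0.10005,1.13014,-1.86511,-3.59815,3.28402,-1.28979,0.06517,0.26896,0.16588,-0.93919,-4.72848,0.04664
33,-0.16992,1.19180,-1.89144,-3.38183,2.88080,-1.32694,0.06643,0.26530,0.15151,-0.26182,-4.42194,0.06553
34,-0.23180,1.24510,-1.91816,-2.80376,2.45053,-1.32279,0.06803,0.26072,0.13977,0.32567,-3.95703,0.03805
35,-0.27934,1.29003,-1.94441,-1.95608,2.04580,-1.27819,0.06977,0.25584,0.13030,0.67083,-3.45846,-0.02793
36,-0.30892,1.32760,-1.96950,-1.01235,1.71317,-1.20926,0.07152,0.25111,0.12252,0.77362,-3.02488,-0.10989
37,-0.32016,1.35945,-1.99307,-0.12189,1.47418,-1.12976,0.07325,0.24674,0.11580,0.72411,-2.69610,-0.19097
38,-0.31551,1.38757,-2.01491,0.56377,1.34232,-1.03765,0.07495,0.24275,0.10962,0.66333,-2.49133,-0.27135
39,-0.29843,1.41372,-2.03488,1.14144,1.27259,-0.94437,0.07667,0.23907,0.10359,0.58121,-2.35418,-0.34471
40,-0.27063,1.43892,-2.05288,1.63791,1.24636,-0.84080,0.07840,0.23567,0.09746,0.48636,-2.26382,-0.41948
41,-0.23361,1.46392,-2.06869,2.06537,1.25217,-0.72326,0.08013,0.23251,0.09106,0.38662,-2.21093,-0.49935
42,-0.18862,1.48927,-2.08200,2.43713,1.27993,-0.59109,0.08182,0.22956,0.08423,0.28065,-2.18925,-0.58525
43,-0.13668,1.51531,-2.09253,2.76159,1.32149,-0.44484,0.08340,0.22681,0.07686,0.16382,-2.19596,-0.67692
44,-0.07871,1.54226,-2.10002,3.04072,1.37033,-0.28602,0.08476,0.22427,0.06888,0.03193,-2.23037,-0.77308
45,-0.01565,1.57020,-2.10423,3.27121,1.42091,-0.11719,0.08577,0.22192,0.06024,-0.11647,-2.29198,-0.87153
46,0.05148,1.59913,-2.10501,3.44611,1.47059,0.03797,0.08629,0.21976,0.05095,-0.27864,-2.37984,-0.95250
47,0.12147,1.62908,-2.10349,3.55895,1.52106,0.13063,0.08607,0.21768,0.04110,-0.45016,-2.49173,-0.97481
48,0.19313,1.65982,-2.09934,3.61306,1.54827,0.29763,0.08503,0.21569,0.03083,-0.62198,-2.60692,-1.05331
49,0.26525,1.69091,-2.09186,3.60424,1.55766,0.46168,0.08320,0.21382,0.02027,-0.77995,-2.72152,-1.12513
50,0.33665,1.72200,-2.08121,3.54055,1.54714,0.61102,0.08054,0.21205,0.00963,,,


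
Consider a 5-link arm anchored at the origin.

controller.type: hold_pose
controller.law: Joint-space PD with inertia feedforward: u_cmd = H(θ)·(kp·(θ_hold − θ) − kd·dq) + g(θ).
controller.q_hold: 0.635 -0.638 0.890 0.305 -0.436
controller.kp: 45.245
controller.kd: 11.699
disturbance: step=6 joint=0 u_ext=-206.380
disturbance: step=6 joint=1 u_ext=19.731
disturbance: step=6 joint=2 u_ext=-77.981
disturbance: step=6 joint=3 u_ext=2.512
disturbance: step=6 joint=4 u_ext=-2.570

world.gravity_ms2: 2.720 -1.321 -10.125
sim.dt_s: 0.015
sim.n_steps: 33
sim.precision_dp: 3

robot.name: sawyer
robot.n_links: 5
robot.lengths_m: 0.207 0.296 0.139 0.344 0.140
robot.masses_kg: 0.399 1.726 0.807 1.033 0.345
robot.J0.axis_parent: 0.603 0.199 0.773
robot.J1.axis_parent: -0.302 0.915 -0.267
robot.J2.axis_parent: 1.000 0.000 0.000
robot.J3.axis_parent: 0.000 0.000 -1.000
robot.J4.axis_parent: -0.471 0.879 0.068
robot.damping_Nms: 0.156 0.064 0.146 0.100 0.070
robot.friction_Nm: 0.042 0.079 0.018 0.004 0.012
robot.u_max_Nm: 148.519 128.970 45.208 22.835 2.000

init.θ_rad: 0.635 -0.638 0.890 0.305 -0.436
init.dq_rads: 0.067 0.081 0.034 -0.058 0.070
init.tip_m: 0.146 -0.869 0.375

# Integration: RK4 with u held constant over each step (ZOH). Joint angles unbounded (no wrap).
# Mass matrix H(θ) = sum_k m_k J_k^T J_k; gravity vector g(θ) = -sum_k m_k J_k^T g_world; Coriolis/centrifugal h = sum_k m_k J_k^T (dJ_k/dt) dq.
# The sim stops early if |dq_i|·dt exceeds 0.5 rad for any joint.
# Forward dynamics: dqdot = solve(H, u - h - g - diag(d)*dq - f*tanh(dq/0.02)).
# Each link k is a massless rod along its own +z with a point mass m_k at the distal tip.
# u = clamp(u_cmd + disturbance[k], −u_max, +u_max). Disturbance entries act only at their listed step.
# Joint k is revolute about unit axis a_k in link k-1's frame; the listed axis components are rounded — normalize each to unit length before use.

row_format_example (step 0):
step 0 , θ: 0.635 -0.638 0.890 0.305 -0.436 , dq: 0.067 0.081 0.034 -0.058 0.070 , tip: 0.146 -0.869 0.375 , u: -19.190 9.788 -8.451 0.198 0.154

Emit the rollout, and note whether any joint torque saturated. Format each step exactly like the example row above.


step 1 , θ: 0.636 -0.637 0.890 0.305 -0.435 , dq: 0.056 0.065 0.025 -0.059 0.025 , tip: 0.147 -0.869 0.375 , u: -19.028 9.839 -8.394 0.196 0.160
step 2 , θ: 0.637 -0.636 0.891 0.305 -0.435 , dq: 0.046 0.051 0.017 -0.060 0.005 , tip: 0.148 -0.869 0.375 , u: -18.882 9.887 -8.343 0.194 0.165
step 3 , θ: 0.637 -0.635 0.891 0.305 -0.435 , dq: 0.037 0.039 0.012 -0.061 0.001 , tip: 0.149 -0.868 0.374 , u: -18.751 9.930 -8.297 0.193 0.168
step 4 , θ: 0.638 -0.635 0.891 0.305 -0.435 , dq: 0.028 0.028 0.008 -0.062 0.001 , tip: 0.149 -0.868 0.374 , u: -18.634 9.969 -8.257 0.191 0.171
step 5 , θ: 0.638 -0.635 0.891 0.305 -0.435 , dq: 0.021 0.019 0.004 -0.061 -0.000 , tip: 0.150 -0.868 0.374 , u: -18.531 10.003 -8.222 0.190 0.174
step 6 , θ: 0.638 -0.634 0.891 0.305 -0.435 , dq: 0.015 0.012 0.002 -0.061 -0.001 , tip: 0.150 -0.868 0.374 , u: -148.519 29.762 -45.208 2.701 -2.000
step 7 , θ: 0.625 -0.630 0.906 0.437 -0.449 , dq: -1.728 0.467 1.627 9.429 -2.723 , tip: 0.139 -0.866 0.381 , u: 5.406 6.656 -1.429 -0.091 0.615
step 8 , θ: 0.602 -0.624 0.925 0.480 -0.486 , dq: -1.395 0.338 1.061 1.962 -2.167 , tip: 0.123 -0.860 0.387 , u: 2.823 7.092 -2.192 0.008 0.552
step 9 , θ: 0.583 -0.620 0.938 0.490 -0.513 , dq: -1.118 0.245 0.762 0.259 -1.396 , tip: 0.111 -0.855 0.391 , u: 0.373 7.373 -2.914 0.052 0.470
step 10 , θ: 0.568 -0.617 0.948 0.490 -0.530 , dq: -0.882 0.173 0.560 -0.043 -0.848 , tip: 0.101 -0.851 0.394 , u: -1.848 7.629 -3.574 0.080 0.404
step 11 , θ: 0.557 -0.615 0.955 0.489 -0.539 , dq: -0.678 0.116 0.404 -0.081 -0.474 , tip: 0.094 -0.848 0.397 , u: -3.854 7.864 -4.174 0.102 0.351
step 12 , θ: 0.548 -0.613 0.960 0.488 -0.545 , dq: -0.502 0.071 0.278 -0.081 -0.220 , tip: 0.089 -0.846 0.400 , u: -5.660 8.082 -4.715 0.121 0.307
step 13 , θ: 0.541 -0.613 0.964 0.487 -0.547 , dq: -0.352 0.035 0.176 -0.074 -0.049 , tip: 0.085 -0.844 0.401 , u: -7.281 8.282 -5.200 0.138 0.270
step 14 , θ: 0.537 -0.612 0.966 0.486 -0.547 , dq: -0.224 0.008 0.092 -0.070 0.036 , tip: 0.083 -0.843 0.403 , u: -8.733 8.464 -5.633 0.153 0.242
step 15 , θ: 0.534 -0.612 0.967 0.485 -0.546 , dq: -0.115 -0.010 0.023 -0.065 0.060 , tip: 0.081 -0.843 0.404 , u: -10.029 8.622 -6.017 0.166 0.220
step 16 , θ: 0.533 -0.613 0.966 0.484 -0.545 , dq: -0.025 -0.023 -0.029 -0.054 0.074 , tip: 0.081 -0.842 0.404 , u: -11.182 8.759 -6.360 0.178 0.201
step 17 , θ: 0.534 -0.613 0.966 0.483 -0.544 , dq: 0.048 -0.032 -0.067 -0.045 0.087 , tip: 0.081 -0.843 0.404 , u: -12.196 8.883 -6.665 0.188 0.184
step 18 , θ: 0.535 -0.613 0.965 0.483 -0.542 , dq: 0.107 -0.039 -0.097 -0.041 0.096 , tip: 0.081 -0.843 0.404 , u: -13.089 8.996 -6.931 0.197 0.170
step 19 , θ: 0.537 -0.614 0.963 0.482 -0.541 , dq: 0.155 -0.044 -0.121 -0.039 0.103 , tip: 0.082 -0.844 0.404 , u: -13.877 9.101 -7.164 0.204 0.157
step 20 , θ: 0.539 -0.615 0.961 0.481 -0.539 , dq: 0.193 -0.048 -0.139 -0.037 0.107 , tip: 0.083 -0.844 0.403 , u: -14.569 9.197 -7.366 0.211 0.147
step 21 , θ: 0.542 -0.616 0.959 0.481 -0.538 , dq: 0.222 -0.051 -0.153 -0.036 0.109 , tip: 0.085 -0.845 0.402 , u: -15.177 9.286 -7.540 0.216 0.138
step 22 , θ: 0.546 -0.616 0.956 0.480 -0.536 , dq: 0.244 -0.053 -0.162 -0.035 0.110 , tip: 0.087 -0.846 0.401 , u: -15.707 9.368 -7.689 0.221 0.130
step 23 , θ: 0.550 -0.617 0.954 0.480 -0.534 , dq: 0.260 -0.054 -0.169 -0.034 0.110 , tip: 0.089 -0.847 0.400 , u: -16.168 9.442 -7.817 0.225 0.124
step 24 , θ: 0.554 -0.618 0.951 0.479 -0.533 , dq: 0.270 -0.054 -0.173 -0.033 0.109 , tip: 0.091 -0.848 0.399 , u: -16.568 9.510 -7.925 0.228 0.118
step 25 , θ: 0.558 -0.619 0.949 0.479 -0.531 , dq: 0.276 -0.054 -0.174 -0.032 0.107 , tip: 0.094 -0.849 0.398 , u: -16.912 9.572 -8.016 0.230 0.114
step 26 , θ: 0.562 -0.620 0.946 0.478 -0.529 , dq: 0.278 -0.053 -0.173 -0.032 0.105 , tip: 0.096 -0.850 0.397 , u: -17.206 9.629 -8.092 0.232 0.110
step 27 , θ: 0.566 -0.620 0.944 0.478 -0.528 , dq: 0.277 -0.052 -0.171 -0.031 0.103 , tip: 0.098 -0.851 0.396 , u: -17.457 9.680 -8.154 0.234 0.108
step 28 , θ: 0.570 -0.621 0.941 0.477 -0.526 , dq: 0.273 -0.051 -0.168 -0.031 0.100 , tip: 0.100 -0.852 0.394 , u: -17.669 9.726 -8.205 0.235 0.105
step 29 , θ: 0.574 -0.622 0.939 0.477 -0.525 , dq: 0.267 -0.049 -0.163 -0.030 0.098 , tip: 0.103 -0.853 0.393 , u: -17.846 9.767 -8.246 0.236 0.104
step 30 , θ: 0.578 -0.623 0.936 0.476 -0.523 , dq: 0.260 -0.047 -0.157 -0.030 0.095 , tip: 0.105 -0.854 0.392 , u: -17.993 9.804 -8.277 0.236 0.102
step 31 , θ: 0.582 -0.623 0.934 0.476 -0.522 , dq: 0.251 -0.045 -0.151 -0.030 0.091 , tip: 0.107 -0.855 0.391 , u: -18.113 9.837 -8.301 0.236 0.102
step 32 , θ: 0.586 -0.624 0.932 0.475 -0.521 , dq: 0.241 -0.043 -0.145 -0.030 0.088 , tip: 0.109 -0.856 0.390 , u: -18.210 9.867 -8.318 0.236 0.101
step 33 , θ: 0.589 -0.625 0.929 0.475 -0.519 , dq: 0.230 -0.041 -0.138 -0.029 0.085 , tip: 0.111 -0.857 0.389
any joint saturated: yes


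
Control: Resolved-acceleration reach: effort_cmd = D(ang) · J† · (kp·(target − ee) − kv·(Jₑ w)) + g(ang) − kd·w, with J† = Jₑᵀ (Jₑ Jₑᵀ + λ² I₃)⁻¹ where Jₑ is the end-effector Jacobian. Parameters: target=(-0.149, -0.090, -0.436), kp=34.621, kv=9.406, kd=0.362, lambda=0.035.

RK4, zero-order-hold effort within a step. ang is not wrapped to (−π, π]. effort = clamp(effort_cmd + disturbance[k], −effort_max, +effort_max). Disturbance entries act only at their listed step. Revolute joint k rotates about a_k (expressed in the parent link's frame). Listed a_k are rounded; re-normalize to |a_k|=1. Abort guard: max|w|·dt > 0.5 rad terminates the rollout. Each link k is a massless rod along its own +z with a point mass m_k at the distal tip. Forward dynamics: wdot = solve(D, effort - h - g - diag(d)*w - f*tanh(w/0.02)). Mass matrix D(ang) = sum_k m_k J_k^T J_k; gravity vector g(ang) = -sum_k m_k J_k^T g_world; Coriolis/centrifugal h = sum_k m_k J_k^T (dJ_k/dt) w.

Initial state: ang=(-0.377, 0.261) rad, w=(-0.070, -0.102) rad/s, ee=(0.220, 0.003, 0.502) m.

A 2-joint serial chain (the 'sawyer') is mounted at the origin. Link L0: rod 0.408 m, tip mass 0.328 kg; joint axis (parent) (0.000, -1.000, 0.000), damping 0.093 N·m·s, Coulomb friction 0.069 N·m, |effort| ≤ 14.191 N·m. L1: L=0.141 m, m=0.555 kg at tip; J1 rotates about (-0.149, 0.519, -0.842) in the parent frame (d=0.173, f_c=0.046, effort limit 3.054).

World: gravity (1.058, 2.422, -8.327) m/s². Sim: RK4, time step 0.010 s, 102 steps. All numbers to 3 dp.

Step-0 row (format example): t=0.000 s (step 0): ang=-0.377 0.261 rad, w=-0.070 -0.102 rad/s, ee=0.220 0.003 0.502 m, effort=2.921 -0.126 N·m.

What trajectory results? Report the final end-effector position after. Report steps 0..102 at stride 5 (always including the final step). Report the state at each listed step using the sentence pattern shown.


t=0.050 s (step 5): ang=-0.373 0.280 rad, w=0.162 0.225 rad/s, ee=0.219 0.003 0.502 m, effort=2.583 -0.205 N·m.
t=0.100 s (step 10): ang=-0.361 0.291 rad, w=0.290 0.217 rad/s, ee=0.214 0.003 0.504 m, effort=2.373 -0.178 N·m.
t=0.150 s (step 15): ang=-0.344 0.302 rad, w=0.391 0.233 rad/s, ee=0.206 0.003 0.507 m, effort=2.256 -0.167 N·m.
t=0.200 s (step 20): ang=-0.322 0.314 rad, w=0.479 0.235 rad/s, ee=0.196 0.003 0.511 m, effort=2.179 -0.156 N·m.
t=0.250 s (step 25): ang=-0.296 0.326 rad, w=0.567 0.248 rad/s, ee=0.183 0.003 0.516 m, effort=2.115 -0.150 N·m.
t=0.300 s (step 30): ang=-0.266 0.339 rad, w=0.659 0.253 rad/s, ee=0.168 0.003 0.521 m, effort=2.052 -0.142 N·m.
t=0.350 s (step 35): ang=-0.230 0.352 rad, w=0.759 0.263 rad/s, ee=0.150 0.003 0.526 m, effort=1.981 -0.135 N·m.
t=0.400 s (step 40): ang=-0.189 0.365 rad, w=0.867 0.267 rad/s, ee=0.130 0.003 0.531 m, effort=1.897 -0.125 N·m.
t=0.450 s (step 45): ang=-0.143 0.379 rad, w=0.986 0.274 rad/s, ee=0.106 0.003 0.536 m, effort=1.796 -0.115 N·m.
t=0.500 s (step 50): ang=-0.091 0.392 rad, w=1.115 0.274 rad/s, ee=0.079 0.003 0.541 m, effort=1.674 -0.102 N·m.
t=0.550 s (step 55): ang=-0.031 0.406 rad, w=1.256 0.277 rad/s, ee=0.047 0.003 0.544 m, effort=1.528 -0.089 N·m.
t=0.600 s (step 60): ang=0.035 0.420 rad, w=1.407 0.268 rad/s, ee=0.012 0.003 0.546 m, effort=1.352 -0.070 N·m.
t=0.650 s (step 65): ang=0.109 0.433 rad, w=1.570 0.267 rad/s, ee=-0.027 0.003 0.545 m, effort=1.145 -0.052 N·m.
t=0.700 s (step 70): ang=0.192 0.446 rad, w=1.742 0.244 rad/s, ee=-0.071 0.003 0.541 m, effort=0.900 -0.024 N·m.
t=0.750 s (step 75): ang=0.284 0.458 rad, w=1.924 0.242 rad/s, ee=-0.120 0.003 0.533 m, effort=0.615 -0.003 N·m.
t=0.800 s (step 80): ang=0.384 0.469 rad, w=2.106 0.187 rad/s, ee=-0.172 0.003 0.518 m, effort=0.286 0.041 N·m.
t=0.850 s (step 85): ang=0.495 0.478 rad, w=2.300 0.213 rad/s, ee=-0.227 0.003 0.496 m, effort=-0.086 0.056 N·m.
t=0.900 s (step 90): ang=0.613 0.481 rad, w=2.491 0.256 rad/s, ee=-0.284 0.003 0.466 m, effort=-0.510 0.066 N·m.
t=0.950 s (step 95): ang=0.741 0.477 rad, w=2.661 0.227 rad/s, ee=-0.341 0.003 0.426 m, effort=-0.975 0.104 N·m.
t=1.000 s (step 100): ang=0.876 0.471 rad, w=2.836 0.433 rad/s, ee=-0.396 0.003 0.376 m, effort=-1.466 0.056 N·m.
t=1.020 s (step 102): ang=0.932 0.469 rad, w=2.846 0.003 rad/s, ee=-0.416 0.003 0.353 m.
final ee position (m): -0.416 0.003 0.353


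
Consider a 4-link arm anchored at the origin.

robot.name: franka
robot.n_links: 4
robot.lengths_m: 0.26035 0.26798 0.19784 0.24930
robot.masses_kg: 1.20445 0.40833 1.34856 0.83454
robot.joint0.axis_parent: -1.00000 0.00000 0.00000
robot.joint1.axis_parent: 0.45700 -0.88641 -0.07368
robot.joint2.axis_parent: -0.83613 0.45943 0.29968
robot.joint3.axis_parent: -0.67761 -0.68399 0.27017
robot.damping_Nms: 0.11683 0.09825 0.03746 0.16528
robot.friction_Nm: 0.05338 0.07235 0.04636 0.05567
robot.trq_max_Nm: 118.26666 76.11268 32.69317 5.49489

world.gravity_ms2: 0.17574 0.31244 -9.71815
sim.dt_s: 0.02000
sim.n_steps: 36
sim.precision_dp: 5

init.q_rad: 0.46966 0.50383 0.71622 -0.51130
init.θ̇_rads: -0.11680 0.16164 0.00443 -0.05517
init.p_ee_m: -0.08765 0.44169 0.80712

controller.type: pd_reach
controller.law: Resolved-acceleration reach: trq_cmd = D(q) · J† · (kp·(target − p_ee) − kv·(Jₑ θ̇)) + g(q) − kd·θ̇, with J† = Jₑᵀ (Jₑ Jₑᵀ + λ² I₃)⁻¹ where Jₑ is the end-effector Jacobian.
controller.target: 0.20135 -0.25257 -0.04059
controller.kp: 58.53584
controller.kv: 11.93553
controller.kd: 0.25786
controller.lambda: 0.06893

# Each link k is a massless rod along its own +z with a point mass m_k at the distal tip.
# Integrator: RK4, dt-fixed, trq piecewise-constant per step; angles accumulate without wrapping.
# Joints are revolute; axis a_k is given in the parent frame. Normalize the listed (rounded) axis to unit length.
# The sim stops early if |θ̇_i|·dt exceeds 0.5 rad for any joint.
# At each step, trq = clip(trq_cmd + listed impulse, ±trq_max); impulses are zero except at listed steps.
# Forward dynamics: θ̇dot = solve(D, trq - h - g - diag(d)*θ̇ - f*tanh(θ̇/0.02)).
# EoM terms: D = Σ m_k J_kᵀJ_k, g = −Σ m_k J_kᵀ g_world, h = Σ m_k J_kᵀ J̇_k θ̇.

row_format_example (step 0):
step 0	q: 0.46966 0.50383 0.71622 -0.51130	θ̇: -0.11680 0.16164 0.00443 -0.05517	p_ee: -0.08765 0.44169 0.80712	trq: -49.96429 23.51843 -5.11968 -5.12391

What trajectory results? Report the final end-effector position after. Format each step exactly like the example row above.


step 1	q: 0.45269 0.53301 0.78343 -0.54643	θ̇: -1.56472 2.67326 6.50102 -3.23294	p_ee: -0.08646 0.43298 0.80187	trq: -42.08856 17.68033 -5.42409 -3.49109
step 2	q: 0.41075 0.59932 0.94779 -0.61605	θ̇: -2.60923 3.88979 9.70229 -3.52365	p_ee: -0.08244 0.41415 0.78537	trq: -35.46090 10.25483 -3.65812 -2.95107
step 3	q: 0.34998 0.68206 1.15723 -0.67572	θ̇: -3.45992 4.35874 11.09256 -2.33501	p_ee: -0.07835 0.38736 0.76061	trq: -28.58772 4.13252 -1.78803 -2.65650
step 4	q: 0.27357 0.77002 1.38345 -0.70596	θ̇: -4.18812 4.43104 11.44967 -0.65316	p_ee: -0.07376 0.35422 0.72939	trq: -21.44136 0.06737 -0.63709 -2.33749
step 5	q: 0.18372 0.85708 1.61003 -0.70348	θ̇: -4.81618 4.26681 11.18269 0.87880	p_ee: -0.06740 0.31596 0.69310	trq: -14.19193 -2.30260 -0.36334 -1.94257
step 6	q: 0.08216 0.93884 1.82722 -0.67425	θ̇: -5.36937 3.88294 10.54441 2.00563	p_ee: -0.05827 0.27366 0.65303	trq: -7.46928 -3.44577 -0.85602 -1.53978
step 7	q: -0.02979 1.01045 2.02957 -0.62804	θ̇: -5.85556 3.22610 9.71915 2.54922	p_ee: -0.04599 0.22858 0.61044	trq: -1.66560 -3.72678 -1.85743 -1.12046
step 8	q: -0.15070 1.06565 2.21468 -0.57766	θ̇: -6.25668 2.21568 8.82824 2.39211	p_ee: -0.03063 0.18204 0.56643	trq: 3.08544 -3.45355 -3.10438 -0.63804
step 9	q: -0.27846 1.09685 2.38188 -0.53770	θ̇: -6.52430 0.81697 7.92454 1.47897	p_ee: -0.01281 0.13531 0.52167	trq: 6.90100 -2.92452 -4.40150 -0.05341
step 10	q: -0.40975 1.09722 2.53087 -0.52270	θ̇: -6.59616 -0.83033 6.99840 -0.07824	p_ee: 0.00619 0.08946 0.47647	trq: 10.15174 -2.39920 -5.61012 0.60828
step 11	q: -0.54031 1.06494 2.66082 -0.54155	θ̇: -6.44488 -2.39657 6.01279 -1.84545	p_ee: 0.02430 0.04551 0.43111	trq: 13.23907 -1.95100 -6.58762 1.20289
step 12	q: -0.66563 1.00503 2.77070 -0.59400	θ̇: -6.08059 -3.55022 4.99431 -3.34659	p_ee: 0.03961 0.00449 0.38644	trq: 16.17102 -1.51039 -7.21918 1.60726
step 13	q: -0.78195 0.92777 2.86075 -0.67073	θ̇: -5.55628 -4.12467 4.03515 -4.22381	p_ee: 0.05114 -0.03254 0.34386	trq: 18.49184 -1.09744 -7.51928 1.72393
step 14	q: -0.88676 0.84421 2.93314 -0.75887	θ̇: -4.93395 -4.19056 3.23104 -4.49035	p_ee: 0.05911 -0.06472 0.30473	trq: 19.88631 -0.76906 -7.58161 1.59197
step 15	q: -0.97866 0.76289 2.99147 -0.84814	θ̇: -4.26649 -3.91373 2.62632 -4.36159	p_ee: 0.06436 -0.09173 0.26981	trq: 20.37315 -0.55416 -7.49646 1.31820
step 16	q: -1.05719 0.68910 3.03970 -0.93276	θ̇: -3.59568 -3.44627 2.21407 -4.04781	p_ee: 0.06785 -0.11382 0.23924	trq: 20.14925 -0.44433 -7.32488 0.99744
step 17	q: -1.12262 0.62552 3.08130 -1.01040	θ̇: -2.95446 -2.89854 1.95791 -3.67882	p_ee: 0.07022 -0.13161 0.21272	trq: 19.41352 -0.41244 -7.09993 0.68510
step 18	q: -1.17580 0.57301 3.11893 -1.08059	θ̇: -2.36944 -2.34391 1.81082 -3.31321	p_ee: 0.07188 -0.14587 0.18981	trq: 18.27874 -0.42718 -6.83117 0.40375
step 19	q: -1.21809 0.53123 3.15427 -1.14359	θ̇: -1.86465 -1.82852 1.72538 -2.96645	p_ee: 0.07300 -0.15734 0.17004	trq: 16.76960 -0.45848 -6.51172 0.15732
step 20	q: -1.25134 0.49913 3.18813 -1.19974	θ̇: -1.46499 -1.37912 1.65750 -2.63312	p_ee: 0.07367 -0.16670 0.15295	trq: 14.89243 -0.47968 -6.13199 -0.05706
step 21	q: -1.27791 0.47524 3.22043 -1.24920	θ̇: -1.19593 -1.00863 1.56835 -2.30236	p_ee: 0.07397 -0.17449 0.13814	trq: 12.74374 -0.47280 -5.69933 -0.24127
step 22	q: -1.30060 0.45797 3.25047 -1.29197	θ̇: -1.07644 -0.72005 1.42862 -1.96934	p_ee: 0.07399 -0.18119 0.12520	trq: 10.57270 -0.43631 -5.25118 -0.39218
step 23	q: -1.32241 0.44571 3.27706 -1.32807	θ̇: -1.10809 -0.51002 1.22474 -1.64143	p_ee: 0.07385 -0.18717 0.11374	trq: 8.71311 -0.38741 -4.84532 -0.50217
step 24	q: -1.34616 0.43695 3.29898 -1.35780	θ̇: -1.26938 -0.37246 0.96124 -1.33535	p_ee: 0.07375 -0.19272 0.10337	trq: 7.42853 -0.35295 -4.53177 -0.56324
step 25	q: -1.37404 0.43028 3.31519 -1.38176	θ̇: -1.52101 -0.30154 0.65568 -1.06742	p_ee: 0.07384 -0.19809 0.09374	trq: 6.81280 -0.35560 -4.33113 -0.57125
step 26	q: -1.40741 0.42441 3.32508 -1.40082	θ̇: -1.81784 -0.29296 0.32951 -0.84564	p_ee: 0.07428 -0.20343 0.08458	trq: 6.80578 -0.40571 -4.23359 -0.52743
step 27	q: -1.44677 0.41812 3.32842 -1.41589	θ̇: -2.11844 -0.34375 0.00343 -0.67061	p_ee: 0.07515 -0.20885 0.07567	trq: 7.27154 -0.50202 -4.21367 -0.43678
step 28	q: -1.49180 0.41024 3.32556 -1.42804	θ̇: -2.38504 -0.45156 -0.28915 -0.55328	p_ee: 0.07649 -0.21438 0.06682	trq: 8.08758 -0.63783 -4.26246 -0.30371
step 29	q: -1.54168 0.39968 3.31704 -1.43812	θ̇: -2.60302 -0.60968 -0.56550 -0.46061	p_ee: 0.07827 -0.22000 0.05795	trq: 9.04218 -0.79306 -4.31191 -0.14525
step 30	q: -1.59534 0.38552 3.30320 -1.44653	θ̇: -2.76270 -0.81068 -0.82115 -0.38608	p_ee: 0.08050 -0.22563 0.04906	trq: 10.03131 -0.95474 -4.33696 0.03011
step 31	q: -1.65156 0.36700 3.28452 -1.45362	θ̇: -2.86029 -1.04430 -1.04981 -0.32810	p_ee: 0.08313 -0.23116 0.04022	trq: 10.98073 -1.11028 -4.32378 0.21425
step 32	q: -1.70914 0.34360 3.26158 -1.45970	θ̇: -2.89749 -1.29689 -1.24707 -0.28573	p_ee: 0.08615 -0.23650 0.03152	trq: 11.83400 -1.24793 -4.26446 0.39868
step 33	q: -1.76691 0.31510 3.23503 -1.46508	θ̇: -2.88037 -1.55161 -1.41055 -0.25726	p_ee: 0.08953 -0.24153 0.02307	trq: 12.55030 -1.35883 -4.15618 0.57518
step 34	q: -1.82388 0.28165 3.20556 -1.47002	θ̇: -2.81797 -1.78947 -1.54010 -0.23911	p_ee: 0.09325 -0.24619 0.01498	trq: 13.10339 -1.43935 -4.00040 0.73667
step 35	q: -1.87925 0.24378 3.17383 -1.47465	θ̇: -2.72085 -1.99163 -1.63742 -0.22578	p_ee: 0.09728 -0.25039 0.00737	trq: 13.48242 -1.49276 -3.80241 0.87804
step 36	q: -1.93244 0.20236 3.14045 -1.47903	θ̇: -2.59959 -2.14273 -1.70524 -0.21117	p_ee: 0.10158 -0.25412 0.00034
final p_ee position (m): 0.10158 -0.25412 0.00034


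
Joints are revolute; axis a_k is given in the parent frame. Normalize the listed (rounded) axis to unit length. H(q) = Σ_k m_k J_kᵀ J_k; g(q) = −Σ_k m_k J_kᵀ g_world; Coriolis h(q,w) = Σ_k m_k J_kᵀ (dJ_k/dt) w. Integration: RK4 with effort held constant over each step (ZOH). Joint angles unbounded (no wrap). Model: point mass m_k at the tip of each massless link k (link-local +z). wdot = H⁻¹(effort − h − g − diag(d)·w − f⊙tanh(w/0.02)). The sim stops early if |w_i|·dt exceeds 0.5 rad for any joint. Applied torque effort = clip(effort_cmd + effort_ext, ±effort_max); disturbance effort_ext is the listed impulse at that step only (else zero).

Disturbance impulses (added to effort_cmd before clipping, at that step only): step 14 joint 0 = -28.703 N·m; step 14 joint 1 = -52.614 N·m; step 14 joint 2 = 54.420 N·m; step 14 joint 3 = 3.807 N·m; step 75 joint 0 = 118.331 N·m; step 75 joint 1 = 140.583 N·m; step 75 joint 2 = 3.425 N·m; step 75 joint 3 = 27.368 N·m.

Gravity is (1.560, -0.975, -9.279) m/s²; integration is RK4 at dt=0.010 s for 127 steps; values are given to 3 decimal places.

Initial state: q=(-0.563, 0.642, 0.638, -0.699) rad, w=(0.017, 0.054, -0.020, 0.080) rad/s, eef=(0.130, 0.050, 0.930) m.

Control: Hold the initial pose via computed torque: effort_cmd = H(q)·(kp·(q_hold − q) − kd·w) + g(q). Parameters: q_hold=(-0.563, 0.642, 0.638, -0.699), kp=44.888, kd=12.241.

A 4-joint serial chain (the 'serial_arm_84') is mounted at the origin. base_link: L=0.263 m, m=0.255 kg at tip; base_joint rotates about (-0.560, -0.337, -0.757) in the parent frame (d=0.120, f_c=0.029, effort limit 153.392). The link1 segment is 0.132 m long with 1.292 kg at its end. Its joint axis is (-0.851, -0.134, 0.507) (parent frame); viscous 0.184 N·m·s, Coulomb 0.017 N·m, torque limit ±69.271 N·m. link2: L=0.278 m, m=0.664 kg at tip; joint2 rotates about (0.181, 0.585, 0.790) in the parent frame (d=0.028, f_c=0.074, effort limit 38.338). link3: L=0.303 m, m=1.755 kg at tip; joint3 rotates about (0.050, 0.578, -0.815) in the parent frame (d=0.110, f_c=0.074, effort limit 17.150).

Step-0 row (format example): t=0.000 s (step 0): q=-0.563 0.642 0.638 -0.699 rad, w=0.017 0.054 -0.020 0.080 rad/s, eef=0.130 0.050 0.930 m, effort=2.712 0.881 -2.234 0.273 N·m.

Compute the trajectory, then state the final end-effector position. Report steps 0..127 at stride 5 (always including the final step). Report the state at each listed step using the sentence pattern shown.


t=0.050 s (step 5): q=-0.562 0.644 0.638 -0.699 rad, w=0.010 0.030 -0.002 0.007 rad/s, eef=0.128 0.052 0.930 m, effort=2.951 1.186 -2.244 0.337 N·m.
t=0.100 s (step 10): q=-0.562 0.645 0.638 -0.699 rad, w=0.005 0.008 -0.002 0.006 rad/s, eef=0.128 0.052 0.930 m, effort=3.116 1.394 -2.249 0.376 N·m.
t=0.150 s (step 15): q=-0.562 0.639 0.639 -0.680 rad, w=0.025 -1.276 0.310 3.800 rad/s, eef=0.131 0.053 0.930 m, effort=6.824 8.122 -7.307 -0.100 N·m.
t=0.200 s (step 20): q=-0.562 0.601 0.658 -0.576 rad, w=-0.021 -0.391 0.385 0.818 rad/s, eef=0.153 0.059 0.929 m, effort=5.665 5.994 -5.396 -0.084 N·m.
t=0.250 s (step 25): q=-0.563 0.591 0.674 -0.564 rad, w=-0.007 -0.091 0.196 -0.004 rad/s, eef=0.163 0.060 0.927 m, effort=4.814 4.485 -4.177 0.054 N·m.
t=0.300 s (step 30): q=-0.563 0.589 0.677 -0.564 rad, w=0.002 0.007 -0.030 -0.034 rad/s, eef=0.165 0.060 0.927 m, effort=4.249 3.457 -3.394 0.111 N·m.
t=0.350 s (step 35): q=-0.563 0.590 0.673 -0.566 rad, w=0.004 0.054 -0.138 -0.022 rad/s, eef=0.162 0.060 0.927 m, effort=3.880 2.791 -2.941 0.128 N·m.
t=0.400 s (step 40): q=-0.562 0.594 0.664 -0.567 rad, w=0.006 0.074 -0.181 -0.021 rad/s, eef=0.159 0.059 0.928 m, effort=3.647 2.360 -2.648 0.139 N·m.
t=0.450 s (step 45): q=-0.562 0.598 0.655 -0.568 rad, w=0.006 0.078 -0.188 -0.021 rad/s, eef=0.154 0.058 0.929 m, effort=3.505 2.086 -2.464 0.146 N·m.
t=0.500 s (step 50): q=-0.562 0.601 0.646 -0.569 rad, w=0.005 0.075 -0.175 -0.021 rad/s, eef=0.150 0.058 0.930 m, effort=3.422 1.918 -2.352 0.150 N·m.
t=0.550 s (step 55): q=-0.562 0.605 0.638 -0.570 rad, w=0.004 0.067 -0.152 -0.021 rad/s, eef=0.146 0.057 0.931 m, effort=3.377 1.819 -2.287 0.152 N·m.
t=0.600 s (step 60): q=-0.561 0.608 0.631 -0.571 rad, w=0.003 0.057 -0.127 -0.021 rad/s, eef=0.142 0.056 0.931 m, effort=3.357 1.765 -2.254 0.153 N·m.
t=0.650 s (step 65): q=-0.561 0.611 0.625 -0.572 rad, w=0.001 0.048 -0.102 -0.021 rad/s, eef=0.139 0.056 0.932 m, effort=3.350 1.740 -2.239 0.154 N·m.
t=0.700 s (step 70): q=-0.561 0.613 0.620 -0.573 rad, w=0.000 0.039 -0.080 -0.021 rad/s, eef=0.137 0.056 0.932 m, effort=3.352 1.732 -2.236 0.155 N·m.
t=0.750 s (step 75): q=-0.561 0.615 0.617 -0.574 rad, w=-0.001 0.032 -0.060 -0.021 rad/s, eef=0.135 0.055 0.933 m, effort=121.690 69.271 1.185 17.150 N·m.
t=0.800 s (step 80): q=-0.151 0.281 0.512 -0.323 rad, w=5.535 -4.091 0.311 2.472 rad/s, eef=0.130 0.073 0.953 m, effort=-6.843 -5.440 -0.698 -0.549 N·m.
t=0.850 s (step 85): q=0.004 0.178 0.551 -0.286 rad, w=1.333 -0.706 0.733 -0.063 rad/s, eef=0.127 0.081 0.954 m, effort=-3.451 -2.820 -0.697 -0.189 N·m.
t=0.900 s (step 90): q=0.023 0.174 0.573 -0.288 rad, w=-0.341 0.384 0.224 -0.044 rad/s, eef=0.131 0.088 0.952 m, effort=-0.933 -1.404 -1.824 -0.525 N·m.
t=0.950 s (step 95): q=-0.013 0.205 0.579 -0.289 rad, w=-0.993 0.765 0.077 -0.050 rad/s, eef=0.138 0.092 0.950 m, effort=0.828 -0.370 -2.887 -0.850 N·m.
t=1.000 s (step 100): q=-0.068 0.245 0.582 -0.290 rad, w=-1.178 0.844 0.043 -0.059 rad/s, eef=0.145 0.095 0.948 m, effort=1.884 0.436 -3.520 -1.018 N·m.
t=1.050 s (step 105): q=-0.127 0.286 0.583 -0.292 rad, w=-1.147 0.795 0.013 -0.065 rad/s, eef=0.151 0.096 0.945 m, effort=2.424 0.995 -3.753 -1.050 N·m.
t=1.100 s (step 110): q=-0.181 0.324 0.582 -0.294 rad, w=-1.028 0.698 -0.039 -0.036 rad/s, eef=0.155 0.097 0.944 m, effort=2.661 1.327 -3.745 -1.014 N·m.
t=1.150 s (step 115): q=-0.229 0.356 0.579 -0.296 rad, w=-0.901 0.614 -0.082 -0.058 rad/s, eef=0.156 0.096 0.942 m, effort=2.750 1.496 -3.595 -0.937 N·m.
t=1.200 s (step 120): q=-0.272 0.385 0.574 -0.299 rad, w=-0.785 0.542 -0.119 -0.085 rad/s, eef=0.155 0.095 0.942 m, effort=2.780 1.565 -3.378 -0.844 N·m.
t=1.250 s (step 125): q=-0.308 0.411 0.567 -0.304 rad, w=-0.682 0.480 -0.143 -0.112 rad/s, eef=0.153 0.092 0.941 m, effort=2.797 1.585 -3.150 -0.749 N·m.
t=1.270 s (step 127): q=-0.321 0.420 0.564 -0.307 rad, w=-0.645 0.457 -0.148 -0.122 rad/s, eef=0.152 0.091 0.941 m.
final eef position (m): 0.152 0.091 0.941


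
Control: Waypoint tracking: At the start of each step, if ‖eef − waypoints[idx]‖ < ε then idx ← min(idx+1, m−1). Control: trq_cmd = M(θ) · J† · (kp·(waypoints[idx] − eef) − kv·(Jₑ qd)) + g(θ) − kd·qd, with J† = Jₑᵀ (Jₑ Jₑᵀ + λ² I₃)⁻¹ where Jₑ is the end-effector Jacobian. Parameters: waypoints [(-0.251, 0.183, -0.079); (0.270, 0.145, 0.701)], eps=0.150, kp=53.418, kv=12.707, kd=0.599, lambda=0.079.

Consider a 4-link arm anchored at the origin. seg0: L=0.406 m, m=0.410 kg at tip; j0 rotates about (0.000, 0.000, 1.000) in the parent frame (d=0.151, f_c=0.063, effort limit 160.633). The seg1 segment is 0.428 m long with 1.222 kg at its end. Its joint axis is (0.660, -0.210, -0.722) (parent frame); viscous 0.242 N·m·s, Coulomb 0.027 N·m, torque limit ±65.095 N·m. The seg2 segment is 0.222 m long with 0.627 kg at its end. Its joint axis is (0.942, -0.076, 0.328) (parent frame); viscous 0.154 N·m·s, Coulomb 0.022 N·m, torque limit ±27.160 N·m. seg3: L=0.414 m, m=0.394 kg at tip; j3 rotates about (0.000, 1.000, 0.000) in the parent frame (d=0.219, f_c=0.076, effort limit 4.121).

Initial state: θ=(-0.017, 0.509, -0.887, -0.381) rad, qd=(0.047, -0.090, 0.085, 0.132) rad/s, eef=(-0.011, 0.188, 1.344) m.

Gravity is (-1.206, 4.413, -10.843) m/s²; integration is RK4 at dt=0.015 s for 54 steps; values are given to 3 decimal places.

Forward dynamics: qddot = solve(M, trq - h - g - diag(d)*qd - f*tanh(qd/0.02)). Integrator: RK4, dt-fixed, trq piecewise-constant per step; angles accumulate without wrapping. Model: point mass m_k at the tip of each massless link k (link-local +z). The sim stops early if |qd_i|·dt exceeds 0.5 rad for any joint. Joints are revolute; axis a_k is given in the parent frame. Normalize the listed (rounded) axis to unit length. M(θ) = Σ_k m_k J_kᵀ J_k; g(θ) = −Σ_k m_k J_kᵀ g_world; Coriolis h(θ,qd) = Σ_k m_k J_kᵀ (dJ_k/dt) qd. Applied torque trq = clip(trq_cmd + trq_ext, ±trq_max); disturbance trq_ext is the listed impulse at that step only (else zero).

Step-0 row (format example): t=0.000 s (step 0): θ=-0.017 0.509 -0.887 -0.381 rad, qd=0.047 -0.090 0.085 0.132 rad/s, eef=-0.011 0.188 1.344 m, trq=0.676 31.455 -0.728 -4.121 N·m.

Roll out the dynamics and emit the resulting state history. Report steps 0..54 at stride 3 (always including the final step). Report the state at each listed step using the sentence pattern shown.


t=0.045 s (step 3): θ=0.019 0.660 -1.039 -0.535 rad, qd=1.315 5.525 -5.212 -5.612 rad/s, eef=-0.017 0.184 1.294 m, trq=0.459 10.271 1.619 -0.047 N·m.
t=0.090 s (step 6): θ=0.088 0.927 -1.276 -0.806 rad, qd=1.675 5.968 -5.129 -6.045 rad/s, eef=-0.025 0.157 1.199 m, trq=1.495 -2.247 0.544 -0.049 N·m.
t=0.135 s (step 9): θ=0.164 1.178 -1.498 -1.062 rad, qd=1.667 5.126 -4.818 -5.302 rad/s, eef=-0.030 0.123 1.095 m, trq=2.332 -6.313 0.608 -0.128 N·m.
t=0.180 s (step 12): θ=0.236 1.384 -1.717 -1.280 rad, qd=1.488 4.055 -4.982 -4.395 rad/s, eef=-0.036 0.099 0.993 m, trq=2.709 -6.798 1.191 0.002 N·m.
t=0.225 s (step 15): θ=0.297 1.543 -1.952 -1.456 rad, qd=1.265 2.999 -5.498 -3.367 rad/s, eef=-0.044 0.088 0.895 m, trq=2.779 -6.021 1.821 0.081 N·m.
t=0.270 s (step 18): θ=0.351 1.657 -2.212 -1.581 rad, qd=1.125 2.086 -6.050 -2.173 rad/s, eef=-0.054 0.088 0.804 m, trq=2.790 -5.055 2.297 -0.025 N·m.
t=0.315 s (step 21): θ=0.402 1.735 -2.491 -1.649 rad, qd=1.185 1.440 -6.243 -0.862 rad/s, eef=-0.066 0.094 0.721 m, trq=3.236 -4.904 2.669 -0.320 N·m.
t=0.360 s (step 24): θ=0.460 1.790 -2.764 -1.660 rad, qd=1.425 1.015 -5.782 0.362 rad/s, eef=-0.078 0.102 0.643 m, trq=3.964 -5.871 3.087 -0.677 N·m.
t=0.405 s (step 27): θ=0.528 1.824 -3.002 -1.622 rad, qd=1.518 0.489 -4.751 1.253 rad/s, eef=-0.093 0.109 0.569 m, trq=2.967 -6.150 3.247 -0.959 N·m.
t=0.450 s (step 30): θ=0.587 1.831 -3.190 -1.555 rad, qd=1.009 -0.131 -3.662 1.640 rad/s, eef=-0.110 0.112 0.499 m, trq=-2.040 -2.735 2.330 -1.110 N·m.
t=0.495 s (step 33): θ=0.609 1.823 -3.340 -1.481 rad, qd=-0.098 -0.117 -3.070 1.624 rad/s, eef=-0.126 0.110 0.435 m, trq=-6.039 1.128 1.146 -1.189 N·m.
t=0.540 s (step 36): θ=0.581 1.832 -3.472 -1.409 rad, qd=-1.099 0.545 -2.831 1.601 rad/s, eef=-0.141 0.109 0.377 m, trq=-4.294 0.346 1.101 -1.330 N·m.
t=0.585 s (step 39): θ=0.518 1.870 -3.594 -1.336 rad, qd=-1.597 1.077 -2.581 1.646 rad/s, eef=-0.155 0.113 0.324 m, trq=-0.375 -2.725 1.638 -1.430 N·m.
t=0.630 s (step 42): θ=0.443 1.922 -3.703 -1.261 rad, qd=-1.716 1.176 -2.243 1.652 rad/s, eef=-0.170 0.124 0.278 m, trq=2.516 -5.098 2.030 -1.415 N·m.
t=0.675 s (step 45): θ=0.366 1.971 -3.796 -1.188 rad, qd=-1.671 0.996 -1.866 1.588 rad/s, eef=-0.185 0.138 0.238 m, trq=3.973 -6.246 2.139 -1.331 N·m.
t=0.720 s (step 48): θ=0.293 2.010 -3.871 -1.119 rad, qd=-1.566 0.744 -1.506 1.482 rad/s, eef=-0.198 0.153 0.203 m, trq=4.527 -6.623 2.068 -1.234 N·m.
t=0.765 s (step 51): θ=0.226 2.039 -3.932 -1.055 rad, qd=-1.439 0.526 -1.196 1.366 rad/s, eef=-0.209 0.167 0.173 m, trq=4.651 -6.665 1.929 -1.148 N·m.
t=0.810 s (step 54): θ=0.164 2.058 -3.980 -0.996 rad, qd=-1.308 0.367 -0.941 1.255 rad/s, eef=-0.217 0.179 0.147 m.


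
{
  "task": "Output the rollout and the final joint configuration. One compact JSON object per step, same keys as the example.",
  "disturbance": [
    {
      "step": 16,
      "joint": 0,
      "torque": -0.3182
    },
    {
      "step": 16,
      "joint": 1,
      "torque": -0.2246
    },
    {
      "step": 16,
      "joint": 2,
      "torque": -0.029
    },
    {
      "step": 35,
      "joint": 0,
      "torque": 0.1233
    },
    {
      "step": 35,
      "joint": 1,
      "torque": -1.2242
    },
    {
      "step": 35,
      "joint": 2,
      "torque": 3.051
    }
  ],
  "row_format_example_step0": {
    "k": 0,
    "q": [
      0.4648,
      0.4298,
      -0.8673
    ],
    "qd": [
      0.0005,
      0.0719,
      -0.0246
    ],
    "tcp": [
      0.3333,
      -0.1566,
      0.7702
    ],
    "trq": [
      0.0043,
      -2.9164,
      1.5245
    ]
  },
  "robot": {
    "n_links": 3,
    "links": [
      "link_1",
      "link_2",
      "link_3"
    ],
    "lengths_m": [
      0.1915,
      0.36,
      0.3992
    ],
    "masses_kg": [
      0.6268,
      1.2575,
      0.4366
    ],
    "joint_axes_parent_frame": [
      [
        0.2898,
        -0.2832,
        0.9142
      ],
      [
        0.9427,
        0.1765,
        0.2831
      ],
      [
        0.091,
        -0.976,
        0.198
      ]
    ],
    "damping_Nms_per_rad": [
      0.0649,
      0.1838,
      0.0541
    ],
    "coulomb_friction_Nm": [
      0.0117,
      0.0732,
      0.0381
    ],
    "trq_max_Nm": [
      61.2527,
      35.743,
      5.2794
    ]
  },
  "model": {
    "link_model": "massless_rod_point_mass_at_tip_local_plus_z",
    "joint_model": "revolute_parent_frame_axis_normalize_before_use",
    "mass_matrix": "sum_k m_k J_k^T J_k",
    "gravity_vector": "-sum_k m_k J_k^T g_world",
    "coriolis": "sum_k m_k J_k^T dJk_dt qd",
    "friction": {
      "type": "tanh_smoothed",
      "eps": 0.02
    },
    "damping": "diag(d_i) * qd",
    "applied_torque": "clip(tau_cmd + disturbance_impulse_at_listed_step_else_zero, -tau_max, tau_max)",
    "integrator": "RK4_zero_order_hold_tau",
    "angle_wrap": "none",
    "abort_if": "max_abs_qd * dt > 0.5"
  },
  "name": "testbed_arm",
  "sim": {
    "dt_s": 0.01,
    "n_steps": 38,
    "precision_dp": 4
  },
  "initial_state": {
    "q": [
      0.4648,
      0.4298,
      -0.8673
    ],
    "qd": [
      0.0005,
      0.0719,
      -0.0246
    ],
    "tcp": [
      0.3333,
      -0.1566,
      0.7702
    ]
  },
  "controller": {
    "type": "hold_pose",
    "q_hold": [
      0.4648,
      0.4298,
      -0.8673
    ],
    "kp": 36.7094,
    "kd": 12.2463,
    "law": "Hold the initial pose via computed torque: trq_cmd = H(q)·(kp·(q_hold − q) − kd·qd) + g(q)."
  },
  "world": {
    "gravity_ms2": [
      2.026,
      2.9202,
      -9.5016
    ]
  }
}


{"k":1,"q":[0.4648,0.4305,-0.8675],"qd":[0.0021,0.0602,-0.0181],"tcp":[0.3336,-0.1567,0.77],"trq":[0.0046,-2.8871,1.5165]}
{"k":2,"q":[0.4648,0.431,-0.8677],"qd":[0.0033,0.0497,-0.0132],"tcp":[0.3338,-0.1568,0.7698],"trq":[0.0051,-2.8604,1.5098]}
{"k":3,"q":[0.4649,0.4315,-0.8678],"qd":[0.0041,0.0403,-0.0096],"tcp":[0.334,-0.1569,0.7697],"trq":[0.0057,-2.8361,1.5045]}
{"k":4,"q":[0.4649,0.4318,-0.8679],"qd":[0.0046,0.032,-0.0071],"tcp":[0.3341,-0.157,0.7696],"trq":[0.0065,-2.8142,1.5002]}
{"k":5,"q":[0.465,0.4321,-0.8679],"qd":[0.0049,0.0248,-0.0053],"tcp":[0.3342,-0.157,0.7695],"trq":[0.0073,-2.7947,1.4968]}
{"k":6,"q":[0.465,0.4323,-0.868],"qd":[0.0048,0.0186,-0.004],"tcp":[0.3343,-0.1571,0.7694],"trq":[0.0081,-2.7776,1.494]}
{"k":7,"q":[0.4651,0.4325,-0.868],"qd":[0.0045,0.0135,-0.003],"tcp":[0.3344,-0.1571,0.7693],"trq":[0.0089,-2.7632,1.4917]}
{"k":8,"q":[0.4651,0.4326,-0.868],"qd":[0.004,0.0094,-0.0022],"tcp":[0.3344,-0.1571,0.7693],"trq":[0.0097,-2.7514,1.4899]}
{"k":9,"q":[0.4651,0.4327,-0.8681],"qd":[0.0034,0.0062,-0.0015],"tcp":[0.3344,-0.1571,0.7693],"trq":[0.0105,-2.7419,1.4884]}
{"k":10,"q":[0.4652,0.4327,-0.8681],"qd":[0.0027,0.0037,-0.001],"tcp":[0.3345,-0.1572,0.7693],"trq":[0.0112,-2.7343,1.4872]}
{"k":11,"q":[0.4652,0.4327,-0.8681],"qd":[0.0019,0.0018,-0.0005],"tcp":[0.3345,-0.1572,0.7693],"trq":[0.0118,-2.7283,1.4863]}
{"k":12,"q":[0.4652,0.4328,-0.8681],"qd":[0.0013,0.0004,-0.0001],"tcp":[0.3345,-0.1572,0.7693],"trq":[0.0123,-2.7236,1.4855]}
{"k":13,"q":[0.4652,0.4328,-0.8681],"qd":[0.0007,-0.0007,0.0002],"tcp":[0.3345,-0.1572,0.7693],"trq":[0.0128,-2.7198,1.4849]}
{"k":14,"q":[0.4652,0.4327,-0.8681],"qd":[0.0003,-0.0015,0.0004],"tcp":[0.3345,-0.1572,0.7693],"trq":[0.0132,-2.7167,1.4844]}
{"k":15,"q":[0.4652,0.4327,-0.8681],"qd":[-0.0001,-0.0021,0.0006],"tcp":[0.3345,-0.1572,0.7693],"trq":[0.0135,-2.7142,1.4841]}
{"k":16,"q":[0.4652,0.4327,-0.8681],"qd":[-0.0005,-0.0026,0.0008],"tcp":[0.3345,-0.1571,0.7693],"trq":[-0.3044,-2.9368,1.4548]}
{"k":17,"q":[0.4647,0.4327,-0.8681],"qd":[-0.1038,-0.0034,0.0002],"tcp":[0.3345,-0.1572,0.7693],"trq":[0.0525,-2.6814,1.4872]}
{"k":18,"q":[0.4638,0.4326,-0.8681],"qd":[-0.0851,-0.004,0.0002],"tcp":[0.3345,-0.1573,0.7692],"trq":[0.0477,-2.6807,1.4869]}
{"k":19,"q":[0.463,0.4326,-0.868],"qd":[-0.0688,-0.0045,0.0002],"tcp":[0.3346,-0.1573,0.7692],"trq":[0.0435,-2.6804,1.4866]}
{"k":20,"q":[0.4624,0.4325,-0.868],"qd":[-0.0547,-0.0047,0.0002],"tcp":[0.3346,-0.1573,0.7692],"trq":[0.0397,-2.6805,1.4862]}
{"k":21,"q":[0.4619,0.4325,-0.868],"qd":[-0.0424,-0.0049,0.0003],"tcp":[0.3346,-0.1574,0.7692],"trq":[0.0363,-2.6809,1.4859]}
{"k":22,"q":[0.4615,0.4325,-0.868],"qd":[-0.0318,-0.005,0.0004],"tcp":[0.3346,-0.1574,0.7692],"trq":[0.0333,-2.6815,1.4856]}
{"k":23,"q":[0.4612,0.4324,-0.868],"qd":[-0.023,-0.005,0.0005],"tcp":[0.3346,-0.1574,0.7692],"trq":[0.0307,-2.6822,1.4853]}
{"k":24,"q":[0.461,0.4324,-0.868],"qd":[-0.0158,-0.0049,0.0006],"tcp":[0.3346,-0.1574,0.7692],"trq":[0.0286,-2.6829,1.4851]}
{"k":25,"q":[0.4609,0.4323,-0.868],"qd":[-0.0103,-0.0047,0.0007],"tcp":[0.3346,-0.1574,0.7692],"trq":[0.027,-2.6836,1.4849]}
{"k":26,"q":[0.4608,0.4323,-0.868],"qd":[-0.0063,-0.0045,0.0008],"tcp":[0.3346,-0.1574,0.7692],"trq":[0.0257,-2.6842,1.4847]}
{"k":27,"q":[0.4608,0.4322,-0.868],"qd":[-0.0035,-0.0043,0.0009],"tcp":[0.3346,-0.1574,0.7692],"trq":[0.0249,-2.6848,1.4845]}
{"k":28,"q":[0.4608,0.4322,-0.868],"qd":[-0.0015,-0.0041,0.001],"tcp":[0.3346,-0.1574,0.7692],"trq":[0.0243,-2.6852,1.4844]}
{"k":29,"q":[0.4608,0.4321,-0.868],"qd":[-0.0001,-0.0039,0.0011],"tcp":[0.3346,-0.1574,0.7692],"trq":[0.0238,-2.6856,1.4843]}
{"k":30,"q":[0.4608,0.4321,-0.868],"qd":[0.0009,-0.0037,0.0011],"tcp":[0.3346,-0.1574,0.7692],"trq":[0.0235,-2.6858,1.4843]}
{"k":31,"q":[0.4608,0.4321,-0.868],"qd":[0.0016,-0.0035,0.0012],"tcp":[0.3345,-0.1574,0.7693],"trq":[0.0233,-2.686,1.4842]}
{"k":32,"q":[0.4608,0.432,-0.868],"qd":[0.0021,-0.0034,0.0012],"tcp":[0.3345,-0.1574,0.7693],"trq":[0.0231,-2.6861,1.4842]}
{"k":33,"q":[0.4608,0.432,-0.8679],"qd":[0.0024,-0.0033,0.0012],"tcp":[0.3345,-0.1573,0.7693],"trq":[0.023,-2.6861,1.4841]}
{"k":34,"q":[0.4608,0.432,-0.8679],"qd":[0.0027,-0.0031,0.0012],"tcp":[0.3345,-0.1573,0.7693],"trq":[0.023,-2.6861,1.4841]}
{"k":35,"q":[0.4609,0.4319,-0.8679],"qd":[0.0028,-0.003,0.0012],"tcp":[0.3345,-0.1573,0.7693],"trq":[0.1462,-3.9103,4.535]}
{"k":36,"q":[0.4609,0.4319,-0.8657],"qd":[0.0067,-0.0039,0.4508],"tcp":[0.334,-0.1579,0.7699],"trq":[0.0069,-2.5346,1.108]}
{"k":37,"q":[0.461,0.4319,-0.8615],"qd":[0.0072,-0.0045,0.3861],"tcp":[0.3332,-0.1589,0.7709],"trq":[0.0071,-2.5505,1.1468]}
{"k":38,"q":[0.4611,0.4318,-0.8579],"qd":[0.0073,-0.0049,0.3282],"tcp":[0.3325,-0.1597,0.7718]}
{"summary": "final q (rad): 0.4611 0.4318 -0.8579"}
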